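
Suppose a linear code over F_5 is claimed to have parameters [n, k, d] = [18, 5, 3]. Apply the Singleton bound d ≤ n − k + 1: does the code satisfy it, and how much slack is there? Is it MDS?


Singleton RHS = n − k + 1 = 14, slack = 11, bound satisfied, not MDS.

Singleton bound: d ≤ n − k + 1.
Here n = 18, k = 5, so n − k + 1 = 14.
Given d = 3, check d ≤ 14: YES.
Slack = (n − k + 1) − d = 11.
The code is NOT MDS (slack = 11 > 0).
Description: the claimed parameters are [18, 5, 3]_5; such a code would be non-MDS.


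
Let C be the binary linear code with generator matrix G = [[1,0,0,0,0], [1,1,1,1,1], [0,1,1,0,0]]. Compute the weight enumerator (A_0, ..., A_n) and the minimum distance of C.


Weight distribution: A_0 = 1, A_1 = 1, A_2 = 2, A_3 = 2, A_4 = 1, A_5 = 1. Minimum distance d = 1.

Enumerate all 2^3 = 8 messages m ∈ F_2^3.
For each, compute codeword c = mG in F_2^5, then tally its weight.
  m = 000 → c = 00000, weight = 0.
  m = 100 → c = 10000, weight = 1.
  m = 010 → c = 11111, weight = 5.
  m = 110 → c = 01111, weight = 4.
  m = 001 → c = 01100, weight = 2.
  m = 101 → c = 11100, weight = 3.
  m = 011 → c = 10011, weight = 3.
  m = 111 → c = 00011, weight = 2.
Tally weights:
  weight 0: 1 codewords.
  weight 1: 1 codewords.
  weight 2: 2 codewords.
  weight 3: 2 codewords.
  weight 4: 1 codewords.
  weight 5: 1 codewords.
Minimum distance d = smallest w > 0 with A_w > 0 = 1.
Sanity: Σ A_w = 8 = 2^3 = 8 ✓.


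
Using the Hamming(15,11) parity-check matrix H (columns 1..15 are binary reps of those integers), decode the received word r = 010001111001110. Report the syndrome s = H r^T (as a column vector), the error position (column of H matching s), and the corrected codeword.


s = (1, 1, 0, 1)^T, error position = 13, corrected codeword c = 010001111001010

Compute s = H r^T mod 2 one row at a time:
  s_1 = 1 + 1 + 0 + 0 + 1 + 1 + 1 + 0 = 5 ≡ 1 (mod 2).
  s_2 = 0 + 0 + 1 + 1 + 1 + 1 + 1 + 0 = 5 ≡ 1 (mod 2).
  s_3 = 1 + 0 + 1 + 1 + 0 + 0 + 1 + 0 = 4 ≡ 0 (mod 2).
  s_4 = 0 + 0 + 0 + 1 + 1 + 0 + 1 + 0 = 3 ≡ 1 (mod 2).
s = (1, 1, 0, 1)^T — this equals column 13 of H (binary 1101), so error is at position 13.
Correct: flip bit 13 of r = 010001111001110 to get c = 010001111001010.


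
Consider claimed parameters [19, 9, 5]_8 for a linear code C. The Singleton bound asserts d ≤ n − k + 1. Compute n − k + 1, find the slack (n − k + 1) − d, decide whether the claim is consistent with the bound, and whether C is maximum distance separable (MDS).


Singleton RHS = n − k + 1 = 11, slack = 6, bound satisfied, not MDS.

Singleton bound: d ≤ n − k + 1.
Here n = 19, k = 9, so n − k + 1 = 11.
Given d = 5, check d ≤ 11: YES.
Slack = (n − k + 1) − d = 6.
The code is NOT MDS (slack = 6 > 0).
Description: the claimed parameters are [19, 9, 5]_8; such a code would be non-MDS.


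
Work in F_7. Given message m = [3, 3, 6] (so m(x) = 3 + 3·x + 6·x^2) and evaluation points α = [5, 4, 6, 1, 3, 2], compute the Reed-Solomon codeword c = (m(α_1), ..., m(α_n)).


c = [0, 6, 6, 5, 3, 5]

Message polynomial: m(x) = 3 + 3·x + 6·x^2 (mod 7).
For each evaluation point α_i, compute m(α_i) mod 7:
  α_1 = 5: Horner steps 6 → 5 → 0, so m(5) = 0.
  α_2 = 4: Horner steps 6 → 6 → 6, so m(4) = 6.
  α_3 = 6: Horner steps 6 → 4 → 6, so m(6) = 6.
  α_4 = 1: Horner steps 6 → 2 → 5, so m(1) = 5.
  α_5 = 3: Horner steps 6 → 0 → 3, so m(3) = 3.
  α_6 = 2: Horner steps 6 → 1 → 5, so m(2) = 5.
Codeword c = [0, 6, 6, 5, 3, 5] ∈ F_7^6.


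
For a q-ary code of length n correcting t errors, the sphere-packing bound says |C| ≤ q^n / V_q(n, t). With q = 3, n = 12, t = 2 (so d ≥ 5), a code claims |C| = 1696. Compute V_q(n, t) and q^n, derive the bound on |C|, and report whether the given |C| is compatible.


V_q(n, t) = 289, q^n = 531441, Hamming bound = 1838, |C| = 1696 ≤ bound (satisfied).

Step 1: Compute V_q(n, t) = Σ_{j=0}^2 C(n, j) (q−1)^j.
  j = 0: C(12,0)·(2)^0 = 1·1 = 1.
  j = 1: C(12,1)·(2)^1 = 12·2 = 24.
  j = 2: C(12,2)·(2)^2 = 66·4 = 264.
  V_q(n, t) = 1 + 24 + 264 = 289.
Step 2: q^n = 3^12 = 531441.
Step 3: Hamming bound ⌊q^n / V_q(n,t)⌋ = ⌊531441/289⌋ = 1838.
Step 4: Compare |C| = 1696 to 1838: satisfied.
The claimed |C| lies below the Hamming bound.


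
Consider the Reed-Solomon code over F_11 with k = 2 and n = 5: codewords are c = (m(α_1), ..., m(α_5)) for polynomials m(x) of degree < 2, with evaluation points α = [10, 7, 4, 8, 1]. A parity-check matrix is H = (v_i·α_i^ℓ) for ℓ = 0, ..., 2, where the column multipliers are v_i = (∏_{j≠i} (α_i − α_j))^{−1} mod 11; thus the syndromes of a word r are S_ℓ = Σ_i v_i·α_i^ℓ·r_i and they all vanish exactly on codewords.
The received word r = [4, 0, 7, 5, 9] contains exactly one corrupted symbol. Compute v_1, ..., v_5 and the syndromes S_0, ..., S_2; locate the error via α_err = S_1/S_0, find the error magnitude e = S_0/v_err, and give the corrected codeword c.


S = (6, 6, 6), error at position 5, error magnitude e = 6, c = [4, 0, 7, 5, 3].

Step 1: column multipliers v_i = (∏_{j≠i}(α_i − α_j))^{−1} mod 11.
  i = 1 (α = 10): (10−7)(10−4)(10−8)(10−1) = 3·6·2·9 = 324 ≡ 5, so v_1 = 5^{−1} = 9 (mod 11).
  i = 2 (α = 7): (7−10)(7−4)(7−8)(7−1) = (−3)·3·(−1)·6 = 54 ≡ 10, so v_2 = 10^{−1} = 10 (mod 11).
  i = 3 (α = 4): (4−10)(4−7)(4−8)(4−1) = (−6)·(−3)·(−4)·3 = −216 ≡ 4, so v_3 = 4^{−1} = 3 (mod 11).
  i = 4 (α = 8): (8−10)(8−7)(8−4)(8−1) = (−2)·1·4·7 = −56 ≡ 10, so v_4 = 10^{−1} = 10 (mod 11).
  i = 5 (α = 1): (1−10)(1−7)(1−4)(1−8) = (−9)·(−6)·(−3)·(−7) = 1134 ≡ 1, so v_5 = 1^{−1} = 1 (mod 11).
  v = [9, 10, 3, 10, 1].
Step 2: syndromes of r = [4, 0, 7, 5, 9] (all sums mod 11).
  S_0 = Σ v_i r_i = 9·4 + 10·0 + 3·7 + 10·5 + 1·9 = 116 ≡ 6.
  S_1 = Σ v_i α_i r_i = 9·10·4 + 10·7·0 + 3·4·7 + 10·8·5 + 1·1·9 = 853 ≡ 6.
  α_i^2 mod 11 = [1, 5, 5, 9, 1].
  S_2 = Σ v_i α_i^2 r_i = 9·1·4 + 10·5·0 + 3·5·7 + 10·9·5 + 1·1·9 = 600 ≡ 6.
  S = (6, 6, 6) ≠ 0, so r is not a codeword (an error is present).
Step 3: locate the error. For a single error e at position i, S_ℓ = v_i·e·α_i^ℓ, so α_err = S_1/S_0.
  S_0^{−1} = 6^{−1} = 2 (mod 11), so α_err = 6·2 = 12 ≡ 1 = α_5. Error position i = 5.
  Consistency check: S_2/S_1 = 6·2 = 12 ≡ 1 = α_err ✓ (single-error assumption holds).
Step 4: error magnitude e = S_0/v_5 = S_0·∏_{j≠5}(α_5 − α_j) = 6·1 = 6 ≡ 6 (mod 11).
Step 5: correct position 5: c_5 = r_5 − e = 9 − 6 ≡ 3 (mod 11). Hence c = [4, 0, 7, 5, 3].
  Check: interpolating c through the α_i gives m(x) = 9 + 5·x (degree < 2) with m(α_i) = c_i for every i, so c is indeed a codeword.


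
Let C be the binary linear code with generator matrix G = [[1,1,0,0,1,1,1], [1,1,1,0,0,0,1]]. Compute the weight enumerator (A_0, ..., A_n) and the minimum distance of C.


Weight distribution: A_0 = 1, A_3 = 1, A_4 = 1, A_5 = 1. Minimum distance d = 3.

Enumerate all 2^2 = 4 messages m ∈ F_2^2.
For each, compute codeword c = mG in F_2^7, then tally its weight.
  m = 00 → c = 0000000, weight = 0.
  m = 10 → c = 1100111, weight = 5.
  m = 01 → c = 1110001, weight = 4.
  m = 11 → c = 0010110, weight = 3.
Tally weights:
  weight 0: 1 codewords.
  weight 3: 1 codewords.
  weight 4: 1 codewords.
  weight 5: 1 codewords.
Minimum distance d = smallest w > 0 with A_w > 0 = 3.
Sanity: Σ A_w = 4 = 2^2 = 4 ✓.


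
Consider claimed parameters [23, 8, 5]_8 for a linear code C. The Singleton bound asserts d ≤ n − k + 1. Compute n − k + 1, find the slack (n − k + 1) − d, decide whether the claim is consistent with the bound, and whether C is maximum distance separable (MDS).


Singleton RHS = n − k + 1 = 16, slack = 11, bound satisfied, not MDS.

Singleton bound: d ≤ n − k + 1.
Here n = 23, k = 8, so n − k + 1 = 16.
Given d = 5, check d ≤ 16: YES.
Slack = (n − k + 1) − d = 11.
The code is NOT MDS (slack = 11 > 0).
Description: the claimed parameters are [23, 8, 5]_8; such a code would be non-MDS.


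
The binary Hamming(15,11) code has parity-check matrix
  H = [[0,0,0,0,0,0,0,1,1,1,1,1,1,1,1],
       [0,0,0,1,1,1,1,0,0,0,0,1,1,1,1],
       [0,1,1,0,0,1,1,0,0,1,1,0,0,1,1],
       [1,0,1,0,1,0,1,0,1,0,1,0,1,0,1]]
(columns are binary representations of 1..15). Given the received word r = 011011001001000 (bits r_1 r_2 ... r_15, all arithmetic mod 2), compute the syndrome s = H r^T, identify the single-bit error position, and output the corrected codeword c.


s = (0, 1, 1, 1)^T, error position = 7, corrected codeword c = 011011101001000

Compute s = H r^T mod 2 one row at a time:
  s_1 = 0 + 1 + 0 + 0 + 1 + 0 + 0 + 0 = 2 ≡ 0 (mod 2).
  s_2 = 0 + 1 + 1 + 0 + 1 + 0 + 0 + 0 = 3 ≡ 1 (mod 2).
  s_3 = 1 + 1 + 1 + 0 + 0 + 0 + 0 + 0 = 3 ≡ 1 (mod 2).
  s_4 = 0 + 1 + 1 + 0 + 1 + 0 + 0 + 0 = 3 ≡ 1 (mod 2).
s = (0, 1, 1, 1)^T — this equals column 7 of H (binary 0111), so error is at position 7.
Correct: flip bit 7 of r = 011011001001000 to get c = 011011101001000.


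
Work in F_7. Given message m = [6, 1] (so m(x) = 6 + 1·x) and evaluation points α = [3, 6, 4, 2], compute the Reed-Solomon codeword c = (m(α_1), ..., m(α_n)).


c = [2, 5, 3, 1]

Message polynomial: m(x) = 6 + 1·x (mod 7).
For each evaluation point α_i, compute m(α_i) mod 7:
  α_1 = 3: Horner steps 1 → 2, so m(3) = 2.
  α_2 = 6: Horner steps 1 → 5, so m(6) = 5.
  α_3 = 4: Horner steps 1 → 3, so m(4) = 3.
  α_4 = 2: Horner steps 1 → 1, so m(2) = 1.
Codeword c = [2, 5, 3, 1] ∈ F_7^4.


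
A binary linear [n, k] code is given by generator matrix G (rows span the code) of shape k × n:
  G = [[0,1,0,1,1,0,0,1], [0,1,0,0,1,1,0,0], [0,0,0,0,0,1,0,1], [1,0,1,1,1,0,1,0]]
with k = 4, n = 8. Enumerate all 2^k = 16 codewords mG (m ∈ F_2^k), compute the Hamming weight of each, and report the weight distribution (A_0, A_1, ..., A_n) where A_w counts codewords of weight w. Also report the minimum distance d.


Weight distribution: A_0 = 1, A_1 = 1, A_2 = 1, A_3 = 3, A_4 = 3, A_5 = 3, A_6 = 3, A_7 = 1. Minimum distance d = 1.

Enumerate all 2^4 = 16 messages m ∈ F_2^4.
For each, compute codeword c = mG in F_2^8, then tally its weight.
  m = 0000 → c = 00000000, weight = 0.
  m = 1000 → c = 01011001, weight = 4.
  m = 0100 → c = 01001100, weight = 3.
  m = 1100 → c = 00010101, weight = 3.
  m = 0010 → c = 00000101, weight = 2.
  m = 1010 → c = 01011100, weight = 4.
  m = 0110 → c = 01001001, weight = 3.
  m = 1110 → c = 00010000, weight = 1.
  m = 0001 → c = 10111010, weight = 5.
  m = 1001 → c = 11100011, weight = 5.
  m = 0101 → c = 11110110, weight = 6.
  m = 1101 → c = 10101111, weight = 6.
  m = 0011 → c = 10111111, weight = 7.
  m = 1011 → c = 11100110, weight = 5.
  m = 0111 → c = 11110011, weight = 6.
  m = 1111 → c = 10101010, weight = 4.
Tally weights:
  weight 0: 1 codewords.
  weight 1: 1 codewords.
  weight 2: 1 codewords.
  weight 3: 3 codewords.
  weight 4: 3 codewords.
  weight 5: 3 codewords.
  weight 6: 3 codewords.
  weight 7: 1 codewords.
Minimum distance d = smallest w > 0 with A_w > 0 = 1.
Sanity: Σ A_w = 16 = 2^4 = 16 ✓.


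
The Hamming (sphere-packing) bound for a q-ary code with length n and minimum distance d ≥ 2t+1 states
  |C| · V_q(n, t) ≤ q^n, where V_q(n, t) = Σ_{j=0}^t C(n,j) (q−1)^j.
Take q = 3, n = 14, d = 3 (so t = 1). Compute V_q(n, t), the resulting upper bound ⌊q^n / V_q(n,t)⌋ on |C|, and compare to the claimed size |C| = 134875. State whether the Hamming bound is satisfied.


V_q(n, t) = 29, q^n = 4782969, Hamming bound = 164929, |C| = 134875 ≤ bound (satisfied).

Step 1: Compute V_q(n, t) = Σ_{j=0}^1 C(n, j) (q−1)^j.
  j = 0: C(14,0)·(2)^0 = 1·1 = 1.
  j = 1: C(14,1)·(2)^1 = 14·2 = 28.
  V_q(n, t) = 1 + 28 = 29.
Step 2: q^n = 3^14 = 4782969.
Step 3: Hamming bound ⌊q^n / V_q(n,t)⌋ = ⌊4782969/29⌋ = 164929.
Step 4: Compare |C| = 134875 to 164929: satisfied.
The claimed |C| lies below the Hamming bound.


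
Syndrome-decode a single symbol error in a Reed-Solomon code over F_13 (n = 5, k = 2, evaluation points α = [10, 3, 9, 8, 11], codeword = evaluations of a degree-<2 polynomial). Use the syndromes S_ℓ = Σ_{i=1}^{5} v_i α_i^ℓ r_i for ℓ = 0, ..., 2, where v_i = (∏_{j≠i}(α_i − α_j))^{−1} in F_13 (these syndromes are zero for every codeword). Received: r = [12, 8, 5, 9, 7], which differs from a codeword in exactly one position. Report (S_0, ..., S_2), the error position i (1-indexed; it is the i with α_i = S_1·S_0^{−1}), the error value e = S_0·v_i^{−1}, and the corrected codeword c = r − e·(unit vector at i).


S = (12, 4, 10), error at position 3, error magnitude e = 1, c = [12, 8, 4, 9, 7].

Step 1: column multipliers v_i = (∏_{j≠i}(α_i − α_j))^{−1} mod 13.
  i = 1 (α = 10): (10−3)(10−9)(10−8)(10−11) = 7·1·2·(−1) = −14 ≡ 12, so v_1 = 12^{−1} = 12 (mod 13).
  i = 2 (α = 3): (3−10)(3−9)(3−8)(3−11) = (−7)·(−6)·(−5)·(−8) = 1680 ≡ 3, so v_2 = 3^{−1} = 9 (mod 13).
  i = 3 (α = 9): (9−10)(9−3)(9−8)(9−11) = (−1)·6·1·(−2) = 12 ≡ 12, so v_3 = 12^{−1} = 12 (mod 13).
  i = 4 (α = 8): (8−10)(8−3)(8−9)(8−11) = (−2)·5·(−1)·(−3) = −30 ≡ 9, so v_4 = 9^{−1} = 3 (mod 13).
  i = 5 (α = 11): (11−10)(11−3)(11−9)(11−8) = 1·8·2·3 = 48 ≡ 9, so v_5 = 9^{−1} = 3 (mod 13).
  v = [12, 9, 12, 3, 3].
Step 2: syndromes of r = [12, 8, 5, 9, 7] (all sums mod 13).
  S_0 = Σ v_i r_i = 12·12 + 9·8 + 12·5 + 3·9 + 3·7 = 324 ≡ 12.
  S_1 = Σ v_i α_i r_i = 12·10·12 + 9·3·8 + 12·9·5 + 3·8·9 + 3·11·7 = 2643 ≡ 4.
  α_i^2 mod 13 = [9, 9, 3, 12, 4].
  S_2 = Σ v_i α_i^2 r_i = 12·9·12 + 9·9·8 + 12·3·5 + 3·12·9 + 3·4·7 = 2532 ≡ 10.
  S = (12, 4, 10) ≠ 0, so r is not a codeword (an error is present).
Step 3: locate the error. For a single error e at position i, S_ℓ = v_i·e·α_i^ℓ, so α_err = S_1/S_0.
  S_0^{−1} = 12^{−1} = 12 (mod 13), so α_err = 4·12 = 48 ≡ 9 = α_3. Error position i = 3.
  Consistency check: S_2/S_1 = 10·10 = 100 ≡ 9 = α_err ✓ (single-error assumption holds).
Step 4: error magnitude e = S_0/v_3 = S_0·∏_{j≠3}(α_3 − α_j) = 12·12 = 144 ≡ 1 (mod 13).
Step 5: correct position 3: c_3 = r_3 − e = 5 − 1 ≡ 4 (mod 13). Hence c = [12, 8, 4, 9, 7].
  Check: interpolating c through the α_i gives m(x) = 10 + 8·x (degree < 2) with m(α_i) = c_i for every i, so c is indeed a codeword.


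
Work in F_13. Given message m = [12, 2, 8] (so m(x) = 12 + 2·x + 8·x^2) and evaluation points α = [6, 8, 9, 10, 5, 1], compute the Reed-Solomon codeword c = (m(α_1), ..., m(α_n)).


c = [0, 7, 2, 0, 1, 9]

Message polynomial: m(x) = 12 + 2·x + 8·x^2 (mod 13).
For each evaluation point α_i, compute m(α_i) mod 13:
  α_1 = 6: Horner steps 8 → 11 → 0, so m(6) = 0.
  α_2 = 8: Horner steps 8 → 1 → 7, so m(8) = 7.
  α_3 = 9: Horner steps 8 → 9 → 2, so m(9) = 2.
  α_4 = 10: Horner steps 8 → 4 → 0, so m(10) = 0.
  α_5 = 5: Horner steps 8 → 3 → 1, so m(5) = 1.
  α_6 = 1: Horner steps 8 → 10 → 9, so m(1) = 9.
Codeword c = [0, 7, 2, 0, 1, 9] ∈ F_13^6.


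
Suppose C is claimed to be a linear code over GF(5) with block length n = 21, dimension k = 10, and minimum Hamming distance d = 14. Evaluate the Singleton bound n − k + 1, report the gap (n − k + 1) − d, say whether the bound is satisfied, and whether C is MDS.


Singleton RHS = n − k + 1 = 12, slack = -2, bound violated (no such code; not MDS).

Singleton bound: d ≤ n − k + 1.
Here n = 21, k = 10, so n − k + 1 = 12.
Given d = 14, check d ≤ 12: NO.
Slack = (n − k + 1) − d = -2.
The slack is negative: d = 14 exceeds n − k + 1 = 12 by 2, so the Singleton bound is violated and no linear [21, 10, 14]_5 code can exist. In particular it is not MDS (MDS requires d = n − k + 1 exactly).
Description: the claimed parameters are [21, 10, 14]_5; such a code would be impossible (violates the Singleton bound).


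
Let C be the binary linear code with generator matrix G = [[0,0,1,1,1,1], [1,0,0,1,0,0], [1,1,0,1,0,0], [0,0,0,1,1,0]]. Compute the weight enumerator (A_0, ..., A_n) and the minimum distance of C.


Weight distribution: A_0 = 1, A_1 = 1, A_2 = 4, A_3 = 4, A_4 = 3, A_5 = 3. Minimum distance d = 1.

Enumerate all 2^4 = 16 messages m ∈ F_2^4.
For each, compute codeword c = mG in F_2^6, then tally its weight.
  m = 0000 → c = 000000, weight = 0.
  m = 1000 → c = 001111, weight = 4.
  m = 0100 → c = 100100, weight = 2.
  m = 1100 → c = 101011, weight = 4.
  m = 0010 → c = 110100, weight = 3.
  m = 1010 → c = 111011, weight = 5.
  m = 0110 → c = 010000, weight = 1.
  m = 1110 → c = 011111, weight = 5.
  m = 0001 → c = 000110, weight = 2.
  m = 1001 → c = 001001, weight = 2.
  m = 0101 → c = 100010, weight = 2.
  m = 1101 → c = 101101, weight = 4.
  m = 0011 → c = 110010, weight = 3.
  m = 1011 → c = 111101, weight = 5.
  m = 0111 → c = 010110, weight = 3.
  m = 1111 → c = 011001, weight = 3.
Tally weights:
  weight 0: 1 codewords.
  weight 1: 1 codewords.
  weight 2: 4 codewords.
  weight 3: 4 codewords.
  weight 4: 3 codewords.
  weight 5: 3 codewords.
Minimum distance d = smallest w > 0 with A_w > 0 = 1.
Sanity: Σ A_w = 16 = 2^4 = 16 ✓.


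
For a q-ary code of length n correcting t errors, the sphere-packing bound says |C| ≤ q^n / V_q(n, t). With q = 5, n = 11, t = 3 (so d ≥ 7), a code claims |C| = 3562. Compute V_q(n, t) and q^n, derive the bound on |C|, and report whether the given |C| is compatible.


V_q(n, t) = 11485, q^n = 48828125, Hamming bound = 4251, |C| = 3562 ≤ bound (satisfied).

Step 1: Compute V_q(n, t) = Σ_{j=0}^3 C(n, j) (q−1)^j.
  j = 0: C(11,0)·(4)^0 = 1·1 = 1.
  j = 1: C(11,1)·(4)^1 = 11·4 = 44.
  j = 2: C(11,2)·(4)^2 = 55·16 = 880.
  j = 3: C(11,3)·(4)^3 = 165·64 = 10560.
  V_q(n, t) = 1 + 44 + 880 + 10560 = 11485.
Step 2: q^n = 5^11 = 48828125.
Step 3: Hamming bound ⌊q^n / V_q(n,t)⌋ = ⌊48828125/11485⌋ = 4251.
Step 4: Compare |C| = 3562 to 4251: satisfied.
The claimed |C| lies below the Hamming bound.


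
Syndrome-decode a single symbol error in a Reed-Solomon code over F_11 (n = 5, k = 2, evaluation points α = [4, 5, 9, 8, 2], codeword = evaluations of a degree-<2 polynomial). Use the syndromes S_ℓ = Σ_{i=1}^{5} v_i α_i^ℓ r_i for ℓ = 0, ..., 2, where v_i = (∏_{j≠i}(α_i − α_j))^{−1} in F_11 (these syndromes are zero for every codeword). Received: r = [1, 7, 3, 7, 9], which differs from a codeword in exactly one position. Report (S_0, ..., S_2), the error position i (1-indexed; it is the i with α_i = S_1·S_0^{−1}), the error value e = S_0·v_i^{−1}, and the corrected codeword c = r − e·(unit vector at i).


S = (7, 2, 10), error at position 2, error magnitude e = 10, c = [1, 8, 3, 7, 9].

Step 1: column multipliers v_i = (∏_{j≠i}(α_i − α_j))^{−1} mod 11.
  i = 1 (α = 4): (4−5)(4−9)(4−8)(4−2) = (−1)·(−5)·(−4)·2 = −40 ≡ 4, so v_1 = 4^{−1} = 3 (mod 11).
  i = 2 (α = 5): (5−4)(5−9)(5−8)(5−2) = 1·(−4)·(−3)·3 = 36 ≡ 3, so v_2 = 3^{−1} = 4 (mod 11).
  i = 3 (α = 9): (9−4)(9−5)(9−8)(9−2) = 5·4·1·7 = 140 ≡ 8, so v_3 = 8^{−1} = 7 (mod 11).
  i = 4 (α = 8): (8−4)(8−5)(8−9)(8−2) = 4·3·(−1)·6 = −72 ≡ 5, so v_4 = 5^{−1} = 9 (mod 11).
  i = 5 (α = 2): (2−4)(2−5)(2−9)(2−8) = (−2)·(−3)·(−7)·(−6) = 252 ≡ 10, so v_5 = 10^{−1} = 10 (mod 11).
  v = [3, 4, 7, 9, 10].
Step 2: syndromes of r = [1, 7, 3, 7, 9] (all sums mod 11).
  S_0 = Σ v_i r_i = 3·1 + 4·7 + 7·3 + 9·7 + 10·9 = 205 ≡ 7.
  S_1 = Σ v_i α_i r_i = 3·4·1 + 4·5·7 + 7·9·3 + 9·8·7 + 10·2·9 = 1025 ≡ 2.
  α_i^2 mod 11 = [5, 3, 4, 9, 4].
  S_2 = Σ v_i α_i^2 r_i = 3·5·1 + 4·3·7 + 7·4·3 + 9·9·7 + 10·4·9 = 1110 ≡ 10.
  S = (7, 2, 10) ≠ 0, so r is not a codeword (an error is present).
Step 3: locate the error. For a single error e at position i, S_ℓ = v_i·e·α_i^ℓ, so α_err = S_1/S_0.
  S_0^{−1} = 7^{−1} = 8 (mod 11), so α_err = 2·8 = 16 ≡ 5 = α_2. Error position i = 2.
  Consistency check: S_2/S_1 = 10·6 = 60 ≡ 5 = α_err ✓ (single-error assumption holds).
Step 4: error magnitude e = S_0/v_2 = S_0·∏_{j≠2}(α_2 − α_j) = 7·3 = 21 ≡ 10 (mod 11).
Step 5: correct position 2: c_2 = r_2 − e = 7 − 10 ≡ 8 (mod 11). Hence c = [1, 8, 3, 7, 9].
  Check: interpolating c through the α_i gives m(x) = 6 + 7·x (degree < 2) with m(α_i) = c_i for every i, so c is indeed a codeword.


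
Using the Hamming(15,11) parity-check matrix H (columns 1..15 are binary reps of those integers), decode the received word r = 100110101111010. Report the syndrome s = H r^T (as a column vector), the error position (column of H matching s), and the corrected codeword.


s = (1, 1, 0, 1)^T, error position = 13, corrected codeword c = 100110101111110

Compute s = H r^T mod 2 one row at a time:
  s_1 = 0 + 1 + 1 + 1 + 1 + 0 + 1 + 0 = 5 ≡ 1 (mod 2).
  s_2 = 1 + 1 + 0 + 1 + 1 + 0 + 1 + 0 = 5 ≡ 1 (mod 2).
  s_3 = 0 + 0 + 0 + 1 + 1 + 1 + 1 + 0 = 4 ≡ 0 (mod 2).
  s_4 = 1 + 0 + 1 + 1 + 1 + 1 + 0 + 0 = 5 ≡ 1 (mod 2).
s = (1, 1, 0, 1)^T — this equals column 13 of H (binary 1101), so error is at position 13.
Correct: flip bit 13 of r = 100110101111010 to get c = 100110101111110.


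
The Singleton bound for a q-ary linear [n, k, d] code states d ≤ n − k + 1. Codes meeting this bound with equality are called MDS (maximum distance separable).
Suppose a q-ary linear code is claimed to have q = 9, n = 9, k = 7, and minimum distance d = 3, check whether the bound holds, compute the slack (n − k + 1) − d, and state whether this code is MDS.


Singleton RHS = n − k + 1 = 3, slack = 0, bound satisfied, MDS.

Singleton bound: d ≤ n − k + 1.
Here n = 9, k = 7, so n − k + 1 = 3.
Given d = 3, check d ≤ 3: YES.
Slack = (n − k + 1) − d = 0.
The code is MDS (slack = 0).
Description: the claimed parameters are [9, 7, 3]_9; such a code would be MDS (meets Singleton bound).


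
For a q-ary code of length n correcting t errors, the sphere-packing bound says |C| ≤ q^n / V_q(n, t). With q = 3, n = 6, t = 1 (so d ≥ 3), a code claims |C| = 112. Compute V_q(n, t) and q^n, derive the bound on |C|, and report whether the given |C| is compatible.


V_q(n, t) = 13, q^n = 729, Hamming bound = 56, |C| = 112 > bound (violated).

Step 1: Compute V_q(n, t) = Σ_{j=0}^1 C(n, j) (q−1)^j.
  j = 0: C(6,0)·(2)^0 = 1·1 = 1.
  j = 1: C(6,1)·(2)^1 = 6·2 = 12.
  V_q(n, t) = 1 + 12 = 13.
Step 2: q^n = 3^6 = 729.
Step 3: Hamming bound ⌊q^n / V_q(n,t)⌋ = ⌊729/13⌋ = 56.
Step 4: Compare |C| = 112 to 56: violated.
The claimed |C| lies above the Hamming bound, so no 3-ary code of length 6 with d ≥ 3 can have 112 codewords.


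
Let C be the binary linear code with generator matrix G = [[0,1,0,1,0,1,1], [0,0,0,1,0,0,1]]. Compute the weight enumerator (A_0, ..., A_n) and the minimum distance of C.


Weight distribution: A_0 = 1, A_2 = 2, A_4 = 1. Minimum distance d = 2.

Enumerate all 2^2 = 4 messages m ∈ F_2^2.
For each, compute codeword c = mG in F_2^7, then tally its weight.
  m = 00 → c = 0000000, weight = 0.
  m = 10 → c = 0101011, weight = 4.
  m = 01 → c = 0001001, weight = 2.
  m = 11 → c = 0100010, weight = 2.
Tally weights:
  weight 0: 1 codewords.
  weight 2: 2 codewords.
  weight 4: 1 codewords.
Minimum distance d = smallest w > 0 with A_w > 0 = 2.
Sanity: Σ A_w = 4 = 2^2 = 4 ✓.


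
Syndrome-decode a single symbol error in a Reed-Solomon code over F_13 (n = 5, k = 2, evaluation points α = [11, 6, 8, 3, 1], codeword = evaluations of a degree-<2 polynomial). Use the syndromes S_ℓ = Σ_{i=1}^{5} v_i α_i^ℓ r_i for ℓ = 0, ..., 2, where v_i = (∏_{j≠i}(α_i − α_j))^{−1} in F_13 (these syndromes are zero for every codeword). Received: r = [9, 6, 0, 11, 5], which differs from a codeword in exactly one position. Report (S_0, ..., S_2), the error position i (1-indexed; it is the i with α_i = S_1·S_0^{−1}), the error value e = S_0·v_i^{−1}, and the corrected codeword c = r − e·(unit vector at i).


S = (11, 1, 6), error at position 2, error magnitude e = 12, c = [9, 7, 0, 11, 5].

Step 1: column multipliers v_i = (∏_{j≠i}(α_i − α_j))^{−1} mod 13.
  i = 1 (α = 11): (11−6)(11−8)(11−3)(11−1) = 5·3·8·10 = 1200 ≡ 4, so v_1 = 4^{−1} = 10 (mod 13).
  i = 2 (α = 6): (6−11)(6−8)(6−3)(6−1) = (−5)·(−2)·3·5 = 150 ≡ 7, so v_2 = 7^{−1} = 2 (mod 13).
  i = 3 (α = 8): (8−11)(8−6)(8−3)(8−1) = (−3)·2·5·7 = −210 ≡ 11, so v_3 = 11^{−1} = 6 (mod 13).
  i = 4 (α = 3): (3−11)(3−6)(3−8)(3−1) = (−8)·(−3)·(−5)·2 = −240 ≡ 7, so v_4 = 7^{−1} = 2 (mod 13).
  i = 5 (α = 1): (1−11)(1−6)(1−8)(1−3) = (−10)·(−5)·(−7)·(−2) = 700 ≡ 11, so v_5 = 11^{−1} = 6 (mod 13).
  v = [10, 2, 6, 2, 6].
Step 2: syndromes of r = [9, 6, 0, 11, 5] (all sums mod 13).
  S_0 = Σ v_i r_i = 10·9 + 2·6 + 6·0 + 2·11 + 6·5 = 154 ≡ 11.
  S_1 = Σ v_i α_i r_i = 10·11·9 + 2·6·6 + 6·8·0 + 2·3·11 + 6·1·5 = 1158 ≡ 1.
  α_i^2 mod 13 = [4, 10, 12, 9, 1].
  S_2 = Σ v_i α_i^2 r_i = 10·4·9 + 2·10·6 + 6·12·0 + 2·9·11 + 6·1·5 = 708 ≡ 6.
  S = (11, 1, 6) ≠ 0, so r is not a codeword (an error is present).
Step 3: locate the error. For a single error e at position i, S_ℓ = v_i·e·α_i^ℓ, so α_err = S_1/S_0.
  S_0^{−1} = 11^{−1} = 6 (mod 13), so α_err = 1·6 = 6 ≡ 6 = α_2. Error position i = 2.
  Consistency check: S_2/S_1 = 6·1 = 6 ≡ 6 = α_err ✓ (single-error assumption holds).
Step 4: error magnitude e = S_0/v_2 = S_0·∏_{j≠2}(α_2 − α_j) = 11·7 = 77 ≡ 12 (mod 13).
Step 5: correct position 2: c_2 = r_2 − e = 6 − 12 ≡ 7 (mod 13). Hence c = [9, 7, 0, 11, 5].
  Check: interpolating c through the α_i gives m(x) = 2 + 3·x (degree < 2) with m(α_i) = c_i for every i, so c is indeed a codeword.


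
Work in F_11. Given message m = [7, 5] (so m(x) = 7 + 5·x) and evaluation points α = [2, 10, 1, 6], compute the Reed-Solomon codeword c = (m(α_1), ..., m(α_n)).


c = [6, 2, 1, 4]

Message polynomial: m(x) = 7 + 5·x (mod 11).
For each evaluation point α_i, compute m(α_i) mod 11:
  α_1 = 2: Horner steps 5 → 6, so m(2) = 6.
  α_2 = 10: Horner steps 5 → 2, so m(10) = 2.
  α_3 = 1: Horner steps 5 → 1, so m(1) = 1.
  α_4 = 6: Horner steps 5 → 4, so m(6) = 4.
Codeword c = [6, 2, 1, 4] ∈ F_11^4.


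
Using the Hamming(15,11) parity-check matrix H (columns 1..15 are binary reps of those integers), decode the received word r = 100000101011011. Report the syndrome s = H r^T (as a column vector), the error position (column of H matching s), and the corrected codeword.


s = (1, 0, 0, 1)^T, error position = 9, corrected codeword c = 100000100011011

Compute s = H r^T mod 2 one row at a time:
  s_1 = 0 + 1 + 0 + 1 + 1 + 0 + 1 + 1 = 5 ≡ 1 (mod 2).
  s_2 = 0 + 0 + 0 + 1 + 1 + 0 + 1 + 1 = 4 ≡ 0 (mod 2).
  s_3 = 0 + 0 + 0 + 1 + 0 + 1 + 1 + 1 = 4 ≡ 0 (mod 2).
  s_4 = 1 + 0 + 0 + 1 + 1 + 1 + 0 + 1 = 5 ≡ 1 (mod 2).
s = (1, 0, 0, 1)^T — this equals column 9 of H (binary 1001), so error is at position 9.
Correct: flip bit 9 of r = 100000101011011 to get c = 100000100011011.


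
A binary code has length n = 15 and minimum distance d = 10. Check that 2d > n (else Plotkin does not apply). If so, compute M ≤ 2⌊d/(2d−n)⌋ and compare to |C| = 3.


Plotkin bound M ≤ 4; given |C| = 3 ≤ bound (satisfied).

Check applicability: 2d = 20, n = 15.
2d − n = 5 > 0, so Plotkin applies.
Compute d/(2d−n) = 10/5 ≈ 2.0000.
⌊d/(2d−n)⌋ = 2.
Plotkin bound: M ≤ 2·2 = 4.
Given |C| = 3, check: satisfied.
This |C| is below the Plotkin bound.


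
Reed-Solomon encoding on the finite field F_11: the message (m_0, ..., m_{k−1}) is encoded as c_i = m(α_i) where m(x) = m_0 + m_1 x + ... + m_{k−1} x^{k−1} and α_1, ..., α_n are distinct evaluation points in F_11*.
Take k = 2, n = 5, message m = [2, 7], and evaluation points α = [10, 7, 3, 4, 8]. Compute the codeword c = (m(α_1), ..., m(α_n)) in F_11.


c = [6, 7, 1, 8, 3]

Message polynomial: m(x) = 2 + 7·x (mod 11).
For each evaluation point α_i, compute m(α_i) mod 11:
  α_1 = 10: Horner steps 7 → 6, so m(10) = 6.
  α_2 = 7: Horner steps 7 → 7, so m(7) = 7.
  α_3 = 3: Horner steps 7 → 1, so m(3) = 1.
  α_4 = 4: Horner steps 7 → 8, so m(4) = 8.
  α_5 = 8: Horner steps 7 → 3, so m(8) = 3.
Codeword c = [6, 7, 1, 8, 3] ∈ F_11^5.


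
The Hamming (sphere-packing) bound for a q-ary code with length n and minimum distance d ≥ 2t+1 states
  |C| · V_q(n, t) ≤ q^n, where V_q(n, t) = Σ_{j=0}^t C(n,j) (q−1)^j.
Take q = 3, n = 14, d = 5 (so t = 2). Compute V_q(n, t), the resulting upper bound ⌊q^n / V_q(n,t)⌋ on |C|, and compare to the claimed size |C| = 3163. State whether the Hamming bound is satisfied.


V_q(n, t) = 393, q^n = 4782969, Hamming bound = 12170, |C| = 3163 ≤ bound (satisfied).

Step 1: Compute V_q(n, t) = Σ_{j=0}^2 C(n, j) (q−1)^j.
  j = 0: C(14,0)·(2)^0 = 1·1 = 1.
  j = 1: C(14,1)·(2)^1 = 14·2 = 28.
  j = 2: C(14,2)·(2)^2 = 91·4 = 364.
  V_q(n, t) = 1 + 28 + 364 = 393.
Step 2: q^n = 3^14 = 4782969.
Step 3: Hamming bound ⌊q^n / V_q(n,t)⌋ = ⌊4782969/393⌋ = 12170.
Step 4: Compare |C| = 3163 to 12170: satisfied.
The claimed |C| lies below the Hamming bound.


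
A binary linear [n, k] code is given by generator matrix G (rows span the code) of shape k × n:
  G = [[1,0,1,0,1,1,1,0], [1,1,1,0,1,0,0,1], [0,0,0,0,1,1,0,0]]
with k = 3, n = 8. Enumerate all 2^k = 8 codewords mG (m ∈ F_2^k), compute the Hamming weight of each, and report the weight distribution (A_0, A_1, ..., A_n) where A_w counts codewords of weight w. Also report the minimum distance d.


Weight distribution: A_0 = 1, A_2 = 1, A_3 = 1, A_4 = 2, A_5 = 3. Minimum distance d = 2.

Enumerate all 2^3 = 8 messages m ∈ F_2^3.
For each, compute codeword c = mG in F_2^8, then tally its weight.
  m = 000 → c = 00000000, weight = 0.
  m = 100 → c = 10101110, weight = 5.
  m = 010 → c = 11101001, weight = 5.
  m = 110 → c = 01000111, weight = 4.
  m = 001 → c = 00001100, weight = 2.
  m = 101 → c = 10100010, weight = 3.
  m = 011 → c = 11100101, weight = 5.
  m = 111 → c = 01001011, weight = 4.
Tally weights:
  weight 0: 1 codewords.
  weight 2: 1 codewords.
  weight 3: 1 codewords.
  weight 4: 2 codewords.
  weight 5: 3 codewords.
Minimum distance d = smallest w > 0 with A_w > 0 = 2.
Sanity: Σ A_w = 8 = 2^3 = 8 ✓.


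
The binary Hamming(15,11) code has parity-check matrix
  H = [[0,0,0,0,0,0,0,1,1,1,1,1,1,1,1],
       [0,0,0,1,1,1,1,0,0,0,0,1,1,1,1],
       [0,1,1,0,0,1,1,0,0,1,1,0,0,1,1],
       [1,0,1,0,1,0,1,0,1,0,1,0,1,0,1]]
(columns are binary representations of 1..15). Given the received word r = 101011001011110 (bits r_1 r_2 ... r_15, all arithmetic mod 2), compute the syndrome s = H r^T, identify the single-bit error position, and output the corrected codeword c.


s = (1, 1, 0, 0)^T, error position = 12, corrected codeword c = 101011001010110

Compute s = H r^T mod 2 one row at a time:
  s_1 = 0 + 1 + 0 + 1 + 1 + 1 + 1 + 0 = 5 ≡ 1 (mod 2).
  s_2 = 0 + 1 + 1 + 0 + 1 + 1 + 1 + 0 = 5 ≡ 1 (mod 2).
  s_3 = 0 + 1 + 1 + 0 + 0 + 1 + 1 + 0 = 4 ≡ 0 (mod 2).
  s_4 = 1 + 1 + 1 + 0 + 1 + 1 + 1 + 0 = 6 ≡ 0 (mod 2).
s = (1, 1, 0, 0)^T — this equals column 12 of H (binary 1100), so error is at position 12.
Correct: flip bit 12 of r = 101011001011110 to get c = 101011001010110.


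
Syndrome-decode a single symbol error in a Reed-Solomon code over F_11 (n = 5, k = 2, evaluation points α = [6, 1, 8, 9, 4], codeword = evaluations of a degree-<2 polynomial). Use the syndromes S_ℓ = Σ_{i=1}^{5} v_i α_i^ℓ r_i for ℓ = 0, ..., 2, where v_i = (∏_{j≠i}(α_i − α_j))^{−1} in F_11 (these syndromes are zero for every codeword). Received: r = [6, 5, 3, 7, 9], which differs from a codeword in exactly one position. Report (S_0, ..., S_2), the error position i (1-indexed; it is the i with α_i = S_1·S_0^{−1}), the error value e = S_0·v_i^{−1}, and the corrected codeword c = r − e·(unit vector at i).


S = (2, 2, 2), error at position 2, error magnitude e = 8, c = [6, 8, 3, 7, 9].

Step 1: column multipliers v_i = (∏_{j≠i}(α_i − α_j))^{−1} mod 11.
  i = 1 (α = 6): (6−1)(6−8)(6−9)(6−4) = 5·(−2)·(−3)·2 = 60 ≡ 5, so v_1 = 5^{−1} = 9 (mod 11).
  i = 2 (α = 1): (1−6)(1−8)(1−9)(1−4) = (−5)·(−7)·(−8)·(−3) = 840 ≡ 4, so v_2 = 4^{−1} = 3 (mod 11).
  i = 3 (α = 8): (8−6)(8−1)(8−9)(8−4) = 2·7·(−1)·4 = −56 ≡ 10, so v_3 = 10^{−1} = 10 (mod 11).
  i = 4 (α = 9): (9−6)(9−1)(9−8)(9−4) = 3·8·1·5 = 120 ≡ 10, so v_4 = 10^{−1} = 10 (mod 11).
  i = 5 (α = 4): (4−6)(4−1)(4−8)(4−9) = (−2)·3·(−4)·(−5) = −120 ≡ 1, so v_5 = 1^{−1} = 1 (mod 11).
  v = [9, 3, 10, 10, 1].
Step 2: syndromes of r = [6, 5, 3, 7, 9] (all sums mod 11).
  S_0 = Σ v_i r_i = 9·6 + 3·5 + 10·3 + 10·7 + 1·9 = 178 ≡ 2.
  S_1 = Σ v_i α_i r_i = 9·6·6 + 3·1·5 + 10·8·3 + 10·9·7 + 1·4·9 = 1245 ≡ 2.
  α_i^2 mod 11 = [3, 1, 9, 4, 5].
  S_2 = Σ v_i α_i^2 r_i = 9·3·6 + 3·1·5 + 10·9·3 + 10·4·7 + 1·5·9 = 772 ≡ 2.
  S = (2, 2, 2) ≠ 0, so r is not a codeword (an error is present).
Step 3: locate the error. For a single error e at position i, S_ℓ = v_i·e·α_i^ℓ, so α_err = S_1/S_0.
  S_0^{−1} = 2^{−1} = 6 (mod 11), so α_err = 2·6 = 12 ≡ 1 = α_2. Error position i = 2.
  Consistency check: S_2/S_1 = 2·6 = 12 ≡ 1 = α_err ✓ (single-error assumption holds).
Step 4: error magnitude e = S_0/v_2 = S_0·∏_{j≠2}(α_2 − α_j) = 2·4 = 8 ≡ 8 (mod 11).
Step 5: correct position 2: c_2 = r_2 − e = 5 − 8 ≡ 8 (mod 11). Hence c = [6, 8, 3, 7, 9].
  Check: interpolating c through the α_i gives m(x) = 4 + 4·x (degree < 2) with m(α_i) = c_i for every i, so c is indeed a codeword.


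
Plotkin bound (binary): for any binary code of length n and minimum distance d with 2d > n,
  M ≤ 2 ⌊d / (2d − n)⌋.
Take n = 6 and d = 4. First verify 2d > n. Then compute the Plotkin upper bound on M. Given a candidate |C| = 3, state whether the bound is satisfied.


Plotkin bound M ≤ 4; given |C| = 3 ≤ bound (satisfied).

Check applicability: 2d = 8, n = 6.
2d − n = 2 > 0, so Plotkin applies.
Compute d/(2d−n) = 4/2 ≈ 2.0000.
⌊d/(2d−n)⌋ = 2.
Plotkin bound: M ≤ 2·2 = 4.
Given |C| = 3, check: satisfied.
This |C| is below the Plotkin bound.


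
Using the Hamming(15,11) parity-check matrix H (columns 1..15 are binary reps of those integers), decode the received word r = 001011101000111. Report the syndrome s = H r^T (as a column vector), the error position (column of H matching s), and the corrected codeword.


s = (0, 0, 1, 0)^T, error position = 2, corrected codeword c = 011011101000111

Compute s = H r^T mod 2 one row at a time:
  s_1 = 0 + 1 + 0 + 0 + 0 + 1 + 1 + 1 = 4 ≡ 0 (mod 2).
  s_2 = 0 + 1 + 1 + 1 + 0 + 1 + 1 + 1 = 6 ≡ 0 (mod 2).
  s_3 = 0 + 1 + 1 + 1 + 0 + 0 + 1 + 1 = 5 ≡ 1 (mod 2).
  s_4 = 0 + 1 + 1 + 1 + 1 + 0 + 1 + 1 = 6 ≡ 0 (mod 2).
s = (0, 0, 1, 0)^T — this equals column 2 of H (binary 0010), so error is at position 2.
Correct: flip bit 2 of r = 001011101000111 to get c = 011011101000111.


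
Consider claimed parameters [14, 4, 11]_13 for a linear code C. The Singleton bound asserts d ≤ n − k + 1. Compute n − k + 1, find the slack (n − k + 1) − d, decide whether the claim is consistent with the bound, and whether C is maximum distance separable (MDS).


Singleton RHS = n − k + 1 = 11, slack = 0, bound satisfied, MDS.

Singleton bound: d ≤ n − k + 1.
Here n = 14, k = 4, so n − k + 1 = 11.
Given d = 11, check d ≤ 11: YES.
Slack = (n − k + 1) − d = 0.
The code is MDS (slack = 0).
Description: the claimed parameters are [14, 4, 11]_13; such a code would be MDS (meets Singleton bound).


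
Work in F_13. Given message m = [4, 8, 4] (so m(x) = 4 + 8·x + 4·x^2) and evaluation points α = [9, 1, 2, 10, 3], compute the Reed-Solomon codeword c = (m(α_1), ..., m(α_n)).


c = [10, 3, 10, 3, 12]

Message polynomial: m(x) = 4 + 8·x + 4·x^2 (mod 13).
For each evaluation point α_i, compute m(α_i) mod 13:
  α_1 = 9: Horner steps 4 → 5 → 10, so m(9) = 10.
  α_2 = 1: Horner steps 4 → 12 → 3, so m(1) = 3.
  α_3 = 2: Horner steps 4 → 3 → 10, so m(2) = 10.
  α_4 = 10: Horner steps 4 → 9 → 3, so m(10) = 3.
  α_5 = 3: Horner steps 4 → 7 → 12, so m(3) = 12.
Codeword c = [10, 3, 10, 3, 12] ∈ F_13^5.


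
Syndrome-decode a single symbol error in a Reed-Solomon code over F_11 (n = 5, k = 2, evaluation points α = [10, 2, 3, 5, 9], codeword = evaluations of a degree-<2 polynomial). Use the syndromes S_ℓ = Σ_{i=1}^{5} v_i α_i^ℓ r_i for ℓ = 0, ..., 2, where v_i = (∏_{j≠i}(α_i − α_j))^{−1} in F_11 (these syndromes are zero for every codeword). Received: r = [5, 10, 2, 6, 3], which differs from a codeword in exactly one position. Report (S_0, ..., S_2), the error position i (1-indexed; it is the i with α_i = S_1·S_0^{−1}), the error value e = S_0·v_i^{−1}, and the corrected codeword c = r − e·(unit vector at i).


S = (7, 3, 6), error at position 2, error magnitude e = 10, c = [5, 0, 2, 6, 3].

Step 1: column multipliers v_i = (∏_{j≠i}(α_i − α_j))^{−1} mod 11.
  i = 1 (α = 10): (10−2)(10−3)(10−5)(10−9) = 8·7·5·1 = 280 ≡ 5, so v_1 = 5^{−1} = 9 (mod 11).
  i = 2 (α = 2): (2−10)(2−3)(2−5)(2−9) = (−8)·(−1)·(−3)·(−7) = 168 ≡ 3, so v_2 = 3^{−1} = 4 (mod 11).
  i = 3 (α = 3): (3−10)(3−2)(3−5)(3−9) = (−7)·1·(−2)·(−6) = −84 ≡ 4, so v_3 = 4^{−1} = 3 (mod 11).
  i = 4 (α = 5): (5−10)(5−2)(5−3)(5−9) = (−5)·3·2·(−4) = 120 ≡ 10, so v_4 = 10^{−1} = 10 (mod 11).
  i = 5 (α = 9): (9−10)(9−2)(9−3)(9−5) = (−1)·7·6·4 = −168 ≡ 8, so v_5 = 8^{−1} = 7 (mod 11).
  v = [9, 4, 3, 10, 7].
Step 2: syndromes of r = [5, 10, 2, 6, 3] (all sums mod 11).
  S_0 = Σ v_i r_i = 9·5 + 4·10 + 3·2 + 10·6 + 7·3 = 172 ≡ 7.
  S_1 = Σ v_i α_i r_i = 9·10·5 + 4·2·10 + 3·3·2 + 10·5·6 + 7·9·3 = 1037 ≡ 3.
  α_i^2 mod 11 = [1, 4, 9, 3, 4].
  S_2 = Σ v_i α_i^2 r_i = 9·1·5 + 4·4·10 + 3·9·2 + 10·3·6 + 7·4·3 = 523 ≡ 6.
  S = (7, 3, 6) ≠ 0, so r is not a codeword (an error is present).
Step 3: locate the error. For a single error e at position i, S_ℓ = v_i·e·α_i^ℓ, so α_err = S_1/S_0.
  S_0^{−1} = 7^{−1} = 8 (mod 11), so α_err = 3·8 = 24 ≡ 2 = α_2. Error position i = 2.
  Consistency check: S_2/S_1 = 6·4 = 24 ≡ 2 = α_err ✓ (single-error assumption holds).
Step 4: error magnitude e = S_0/v_2 = S_0·∏_{j≠2}(α_2 − α_j) = 7·3 = 21 ≡ 10 (mod 11).
Step 5: correct position 2: c_2 = r_2 − e = 10 − 10 ≡ 0 (mod 11). Hence c = [5, 0, 2, 6, 3].
  Check: interpolating c through the α_i gives m(x) = 7 + 2·x (degree < 2) with m(α_i) = c_i for every i, so c is indeed a codeword.


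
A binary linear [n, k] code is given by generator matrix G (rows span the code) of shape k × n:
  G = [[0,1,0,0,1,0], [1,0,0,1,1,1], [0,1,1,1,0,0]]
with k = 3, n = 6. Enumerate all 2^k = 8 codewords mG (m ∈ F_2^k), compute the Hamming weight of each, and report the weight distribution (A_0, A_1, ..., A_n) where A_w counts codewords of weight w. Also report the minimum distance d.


Weight distribution: A_0 = 1, A_2 = 1, A_3 = 3, A_4 = 2, A_5 = 1. Minimum distance d = 2.

Enumerate all 2^3 = 8 messages m ∈ F_2^3.
For each, compute codeword c = mG in F_2^6, then tally its weight.
  m = 000 → c = 000000, weight = 0.
  m = 100 → c = 010010, weight = 2.
  m = 010 → c = 100111, weight = 4.
  m = 110 → c = 110101, weight = 4.
  m = 001 → c = 011100, weight = 3.
  m = 101 → c = 001110, weight = 3.
  m = 011 → c = 111011, weight = 5.
  m = 111 → c = 101001, weight = 3.
Tally weights:
  weight 0: 1 codewords.
  weight 2: 1 codewords.
  weight 3: 3 codewords.
  weight 4: 2 codewords.
  weight 5: 1 codewords.
Minimum distance d = smallest w > 0 with A_w > 0 = 2.
Sanity: Σ A_w = 8 = 2^3 = 8 ✓.
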